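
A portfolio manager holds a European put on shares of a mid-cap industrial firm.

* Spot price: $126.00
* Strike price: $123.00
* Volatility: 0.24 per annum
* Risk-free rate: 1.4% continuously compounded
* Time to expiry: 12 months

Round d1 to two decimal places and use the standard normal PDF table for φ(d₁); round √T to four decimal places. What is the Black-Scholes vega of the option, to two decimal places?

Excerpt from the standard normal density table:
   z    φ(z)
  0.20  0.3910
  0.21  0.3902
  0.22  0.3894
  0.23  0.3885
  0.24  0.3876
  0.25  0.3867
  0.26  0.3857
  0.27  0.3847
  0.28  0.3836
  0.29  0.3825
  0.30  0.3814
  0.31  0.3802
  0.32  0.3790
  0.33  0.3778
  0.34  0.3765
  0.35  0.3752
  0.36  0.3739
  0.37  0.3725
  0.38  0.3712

σ√T = 0.24·√1 = 0.2400
d₁ = [ln(126/123) + (0.014 + 0.24²/2)·1] / 0.2400 = [0.0241 + 0.0428] / 0.2400 = 0.2787 → 0.28
√T = √1 = 1.0000
φ(d₁) = φ(0.28) = 0.3836
vega = S·φ(d₁)·√T = 126·0.3836·1.0000 = 48.3336

48.33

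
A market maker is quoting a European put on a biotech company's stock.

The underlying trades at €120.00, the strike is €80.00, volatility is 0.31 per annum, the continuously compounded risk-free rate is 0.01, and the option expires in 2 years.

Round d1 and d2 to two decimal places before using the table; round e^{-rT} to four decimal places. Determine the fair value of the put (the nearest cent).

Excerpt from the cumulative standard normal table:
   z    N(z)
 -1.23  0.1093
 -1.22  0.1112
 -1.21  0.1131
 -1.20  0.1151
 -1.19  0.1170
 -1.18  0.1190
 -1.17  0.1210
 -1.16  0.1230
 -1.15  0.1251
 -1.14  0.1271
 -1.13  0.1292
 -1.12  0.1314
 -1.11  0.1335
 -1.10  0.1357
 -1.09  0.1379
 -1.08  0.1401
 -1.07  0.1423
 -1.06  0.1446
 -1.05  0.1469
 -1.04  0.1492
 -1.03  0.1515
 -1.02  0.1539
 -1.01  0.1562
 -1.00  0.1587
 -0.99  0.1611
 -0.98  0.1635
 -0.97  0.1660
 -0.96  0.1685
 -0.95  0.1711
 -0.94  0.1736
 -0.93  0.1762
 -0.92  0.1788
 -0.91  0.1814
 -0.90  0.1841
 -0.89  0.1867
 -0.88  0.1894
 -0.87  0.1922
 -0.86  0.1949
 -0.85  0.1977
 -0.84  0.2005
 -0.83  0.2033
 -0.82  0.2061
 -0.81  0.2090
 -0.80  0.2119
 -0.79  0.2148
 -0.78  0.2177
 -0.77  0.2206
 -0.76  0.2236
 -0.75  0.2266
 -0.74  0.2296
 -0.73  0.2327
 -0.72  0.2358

T = 2;  σ√T = 0.4384
d₁ = [ln(120/80) + (0.01 + 0.31²/2)·2] / 0.4384 = [0.4055 + 0.1161] / 0.4384 = 1.1897 which rounds to 1.19
d₂ = d₁ − σ√T = 1.1897 − 0.4384 = 0.7513 which rounds to 0.75
exp(−rT) = exp(−0.01·2) = 0.9802
P = 80·0.9802·N(-0.75) − 120·N(-1.19) = 80·0.9802·0.2266 − 120·0.1170 = 17.7691 − 14.0400 = 3.7291

€3.73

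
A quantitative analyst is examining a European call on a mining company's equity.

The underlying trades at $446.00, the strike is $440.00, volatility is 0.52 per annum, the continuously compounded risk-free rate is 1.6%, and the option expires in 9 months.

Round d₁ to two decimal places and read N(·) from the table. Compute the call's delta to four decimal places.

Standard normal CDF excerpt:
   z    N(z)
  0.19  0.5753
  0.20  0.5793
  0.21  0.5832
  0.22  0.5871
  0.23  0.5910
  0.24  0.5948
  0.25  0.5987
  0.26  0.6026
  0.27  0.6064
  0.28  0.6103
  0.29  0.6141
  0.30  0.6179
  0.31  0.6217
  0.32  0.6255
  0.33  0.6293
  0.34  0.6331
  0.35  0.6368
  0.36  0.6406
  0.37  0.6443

T = 0.75;  σ√T = 0.4503
d₁ = [ln(446/440) + (0.016 + 0.52²/2)·0.75] / 0.4503 = [0.0135 + 0.1134] / 0.4503 = 0.2819 ≈ 0.28
N(d₁) = N(0.28) = 0.6103
Δ_call = N(d₁) = 0.6103

0.6103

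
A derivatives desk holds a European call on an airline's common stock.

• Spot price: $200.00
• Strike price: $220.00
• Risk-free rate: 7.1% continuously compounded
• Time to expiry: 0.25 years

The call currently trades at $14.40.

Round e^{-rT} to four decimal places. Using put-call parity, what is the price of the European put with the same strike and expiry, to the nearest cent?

$30.53

exp(−rT) = exp(−0.071·0.25) = 0.9824
Put-call parity: C − P = S − K·e^(−rT) = 200 − 220·0.9824 = 200 − 216.1280 = -16.1280
P = C − (C − P) = 14.40 − (-16.1280) = 30.5280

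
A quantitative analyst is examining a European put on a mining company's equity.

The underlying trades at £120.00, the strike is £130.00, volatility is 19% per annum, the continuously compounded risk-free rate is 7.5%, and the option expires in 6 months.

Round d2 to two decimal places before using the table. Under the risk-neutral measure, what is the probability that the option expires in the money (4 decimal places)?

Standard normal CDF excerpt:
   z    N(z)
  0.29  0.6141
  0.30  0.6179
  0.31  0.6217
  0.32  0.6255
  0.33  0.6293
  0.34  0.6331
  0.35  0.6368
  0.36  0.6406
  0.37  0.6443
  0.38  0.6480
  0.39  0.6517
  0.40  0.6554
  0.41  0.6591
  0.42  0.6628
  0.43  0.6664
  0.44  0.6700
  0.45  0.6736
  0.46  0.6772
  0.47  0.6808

0.6480

σ√T = 0.19·√0.5 = 0.1344
d₁ = [ln(120/130) + (0.075 + ½·0.19²)·0.5] / (σ√T) = (-0.0800 + 0.0465) / 0.1344 = -0.2495 ≈ -0.25
d₂ = -0.2495 − 0.1344 = -0.3838 ≈ -0.38
Risk-neutral Pr[S_T < K] = N(−d₂) = N(0.38) = 0.6480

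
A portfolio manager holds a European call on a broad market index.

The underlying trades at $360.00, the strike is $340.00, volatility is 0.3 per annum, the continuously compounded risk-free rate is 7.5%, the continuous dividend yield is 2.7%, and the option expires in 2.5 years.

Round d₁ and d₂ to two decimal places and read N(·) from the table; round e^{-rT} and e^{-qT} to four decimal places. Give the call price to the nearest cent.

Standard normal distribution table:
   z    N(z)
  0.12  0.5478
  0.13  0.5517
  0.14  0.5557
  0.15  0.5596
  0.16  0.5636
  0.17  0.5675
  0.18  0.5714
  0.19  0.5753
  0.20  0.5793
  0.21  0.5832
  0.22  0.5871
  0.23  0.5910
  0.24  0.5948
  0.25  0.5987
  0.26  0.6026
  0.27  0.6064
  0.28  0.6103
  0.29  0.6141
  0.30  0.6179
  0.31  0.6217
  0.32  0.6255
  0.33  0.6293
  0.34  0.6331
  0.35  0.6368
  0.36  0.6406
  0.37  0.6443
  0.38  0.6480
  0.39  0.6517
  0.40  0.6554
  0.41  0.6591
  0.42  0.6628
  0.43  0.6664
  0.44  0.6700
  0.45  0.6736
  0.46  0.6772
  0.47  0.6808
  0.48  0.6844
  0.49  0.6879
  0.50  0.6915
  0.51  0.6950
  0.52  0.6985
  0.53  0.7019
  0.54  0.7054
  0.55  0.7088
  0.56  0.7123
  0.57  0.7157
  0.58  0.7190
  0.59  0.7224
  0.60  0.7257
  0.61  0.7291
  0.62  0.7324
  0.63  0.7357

$88.71

σ√T = 0.3·√2.5 = 0.4743
ln(S/K) + (r − q + σ²/2)T = ln(360/340) + (0.075 − 0.027 + 0.3²/2)·2.5 = 0.0572 + 0.2325 = 0.2897
d₁ = 0.2897 / 0.4743 = 0.6107 ≈ 0.61
d₂ = d₁ − σ√T = 0.6107 − 0.4743 = 0.1363 ≈ 0.14
e^(−qT) = e^(−0.027·2.5) = 0.9347;  e^(−rT) = e^(−0.075·2.5) = 0.8290
C = 360·0.9347·N(0.61) − 340·0.8290·N(0.14) = 360·0.9347·0.7291 − 340·0.8290·0.5557 = 245.3363 − 156.6296 = 88.7067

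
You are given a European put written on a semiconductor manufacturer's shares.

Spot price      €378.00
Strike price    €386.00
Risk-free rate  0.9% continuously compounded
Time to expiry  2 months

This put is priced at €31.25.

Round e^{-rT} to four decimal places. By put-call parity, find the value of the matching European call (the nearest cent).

€23.83

e^(−rT) = e^(−0.009·0.1667) = 0.9985
Put-call parity: C − P = S − K·e^(−rT) = 378 − 386·0.9985 = 378 − 385.4210 = -7.4210
C = P + (C − P) = 31.25 + (-7.4210) = 23.8290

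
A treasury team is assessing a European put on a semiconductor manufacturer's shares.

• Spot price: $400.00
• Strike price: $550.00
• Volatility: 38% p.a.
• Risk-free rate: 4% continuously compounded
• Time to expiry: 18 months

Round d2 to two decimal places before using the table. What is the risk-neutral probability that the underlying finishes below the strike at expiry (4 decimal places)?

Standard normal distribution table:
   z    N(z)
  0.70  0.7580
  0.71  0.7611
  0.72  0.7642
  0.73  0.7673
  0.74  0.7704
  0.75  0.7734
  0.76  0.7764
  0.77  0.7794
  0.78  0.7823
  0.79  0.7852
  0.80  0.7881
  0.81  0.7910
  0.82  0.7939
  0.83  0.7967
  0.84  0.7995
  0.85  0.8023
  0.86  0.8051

σ√T = 0.38·√1.5 = 0.4654
d₁ = [ln(400/550) + (0.04 + 0.38²/2)·1.5] / 0.4654 = [-0.3185 + 0.1683] / 0.4654 = -0.3226 ⇒ -0.32
d₂ = d₁ − σ√T = -0.3226 − 0.4654 = -0.7880 ⇒ -0.79
Pr(exercise) under Q = N(−d₂) = N(0.79) = 0.7852

0.7852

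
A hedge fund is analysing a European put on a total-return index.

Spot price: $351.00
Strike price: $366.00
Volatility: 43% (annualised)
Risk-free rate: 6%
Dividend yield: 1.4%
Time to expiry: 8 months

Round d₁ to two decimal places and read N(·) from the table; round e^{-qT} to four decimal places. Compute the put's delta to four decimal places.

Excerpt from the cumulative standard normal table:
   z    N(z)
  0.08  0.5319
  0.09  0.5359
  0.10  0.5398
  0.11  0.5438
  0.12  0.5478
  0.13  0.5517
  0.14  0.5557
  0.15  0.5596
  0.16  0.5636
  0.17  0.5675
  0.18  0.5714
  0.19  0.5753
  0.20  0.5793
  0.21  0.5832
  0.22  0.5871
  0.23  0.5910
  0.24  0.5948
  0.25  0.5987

-0.4402

σ√T = 0.43 × 0.8165 = 0.3511
d₁ = [ln(351/366) + (0.06 − 0.014 + 0.43²/2)·0.6667] / 0.3511 = [-0.0418 + 0.0923] / 0.3511 = 0.1437 which rounds to 0.14
N(d₁) = N(0.14) = 0.5557
Δ_put = e^(−qT)·(N(d₁) − 1) = 0.9907·(0.5557 − 1) = -0.4402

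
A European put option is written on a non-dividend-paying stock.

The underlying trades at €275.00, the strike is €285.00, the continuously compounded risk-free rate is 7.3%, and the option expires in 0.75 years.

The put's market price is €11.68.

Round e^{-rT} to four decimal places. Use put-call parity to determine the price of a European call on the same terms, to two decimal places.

€16.87

e^(−rT) = e^(−0.073·0.75) = 0.9467
Put-call parity: C − P = S − K·e^(−rT) = 275 − 285·0.9467 = 275 − 269.8095 = 5.1905
C = P + (C − P) = 11.68 + (5.1905) = 16.8705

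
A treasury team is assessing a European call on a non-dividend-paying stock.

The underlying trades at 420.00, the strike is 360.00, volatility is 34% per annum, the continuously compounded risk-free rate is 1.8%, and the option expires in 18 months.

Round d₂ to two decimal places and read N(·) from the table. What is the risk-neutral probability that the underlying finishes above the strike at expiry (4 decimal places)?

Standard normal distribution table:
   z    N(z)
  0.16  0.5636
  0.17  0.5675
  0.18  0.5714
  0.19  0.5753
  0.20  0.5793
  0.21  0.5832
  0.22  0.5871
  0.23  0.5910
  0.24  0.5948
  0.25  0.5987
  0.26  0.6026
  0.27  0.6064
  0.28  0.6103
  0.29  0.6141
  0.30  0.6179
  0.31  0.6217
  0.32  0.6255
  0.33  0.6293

0.5910

T = 1.5;  σ√T = 0.4164
ln(S/K) + (r + σ²/2)T = ln(420/360) + (0.018 + 0.34²/2)·1.5 = 0.1542 + 0.1137 = 0.2679
d₁ = 0.2679 / 0.4164 = 0.6432 ≈ 0.64
d₂ = d₁ − σ√T = 0.6432 − 0.4164 = 0.2268 ≈ 0.23
Risk-neutral Pr[S_T > K] = N(d₂) = N(0.23) = 0.5910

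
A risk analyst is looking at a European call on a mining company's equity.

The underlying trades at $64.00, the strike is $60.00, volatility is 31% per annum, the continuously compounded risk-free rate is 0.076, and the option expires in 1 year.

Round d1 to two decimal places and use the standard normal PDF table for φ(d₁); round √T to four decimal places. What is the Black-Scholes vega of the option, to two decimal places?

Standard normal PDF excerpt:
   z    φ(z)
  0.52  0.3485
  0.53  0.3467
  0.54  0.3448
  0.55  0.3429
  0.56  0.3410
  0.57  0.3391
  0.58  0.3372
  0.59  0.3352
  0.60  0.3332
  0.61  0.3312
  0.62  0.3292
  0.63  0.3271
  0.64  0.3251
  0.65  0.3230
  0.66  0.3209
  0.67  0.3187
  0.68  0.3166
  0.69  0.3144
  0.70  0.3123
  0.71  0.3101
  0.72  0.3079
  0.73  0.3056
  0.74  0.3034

21.20

T = 1;  σ√T = 0.3100
d₁ = [ln(64/60) + (0.076 + 0.31²/2)·1] / 0.3100 = [0.0645 + 0.1240] / 0.3100 = 0.6084 ⇒ 0.61
√T = √1 = 1.0000
φ(d₁) = φ(0.61) = 0.3312
vega = S·φ(d₁)·√T = 64·0.3312·1.0000 = 21.1968
(Vega is the same for a European call and put with the same parameters.)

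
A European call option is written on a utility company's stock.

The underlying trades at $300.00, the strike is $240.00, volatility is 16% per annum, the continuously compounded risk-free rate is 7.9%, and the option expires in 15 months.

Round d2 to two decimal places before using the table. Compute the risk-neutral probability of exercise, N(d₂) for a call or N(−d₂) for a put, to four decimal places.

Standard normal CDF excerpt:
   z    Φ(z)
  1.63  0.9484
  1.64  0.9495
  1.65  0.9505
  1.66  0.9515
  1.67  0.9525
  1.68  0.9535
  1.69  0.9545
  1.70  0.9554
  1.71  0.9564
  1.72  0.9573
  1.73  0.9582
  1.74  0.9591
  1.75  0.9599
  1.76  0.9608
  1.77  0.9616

σ√T = 0.16 × 1.1180 = 0.1789
d₁ = [ln(300/240) + (0.079 + 0.16²/2)·1.25] / 0.1789 = [0.2231 + 0.1148] / 0.1789 = 1.8889 → 1.89
d₂ = d₁ − σ√T = 1.8889 − 0.1789 = 1.7100 → 1.71
Risk-neutral Pr[S_T > K] = N(d₂) = N(1.71) = 0.9564

0.9564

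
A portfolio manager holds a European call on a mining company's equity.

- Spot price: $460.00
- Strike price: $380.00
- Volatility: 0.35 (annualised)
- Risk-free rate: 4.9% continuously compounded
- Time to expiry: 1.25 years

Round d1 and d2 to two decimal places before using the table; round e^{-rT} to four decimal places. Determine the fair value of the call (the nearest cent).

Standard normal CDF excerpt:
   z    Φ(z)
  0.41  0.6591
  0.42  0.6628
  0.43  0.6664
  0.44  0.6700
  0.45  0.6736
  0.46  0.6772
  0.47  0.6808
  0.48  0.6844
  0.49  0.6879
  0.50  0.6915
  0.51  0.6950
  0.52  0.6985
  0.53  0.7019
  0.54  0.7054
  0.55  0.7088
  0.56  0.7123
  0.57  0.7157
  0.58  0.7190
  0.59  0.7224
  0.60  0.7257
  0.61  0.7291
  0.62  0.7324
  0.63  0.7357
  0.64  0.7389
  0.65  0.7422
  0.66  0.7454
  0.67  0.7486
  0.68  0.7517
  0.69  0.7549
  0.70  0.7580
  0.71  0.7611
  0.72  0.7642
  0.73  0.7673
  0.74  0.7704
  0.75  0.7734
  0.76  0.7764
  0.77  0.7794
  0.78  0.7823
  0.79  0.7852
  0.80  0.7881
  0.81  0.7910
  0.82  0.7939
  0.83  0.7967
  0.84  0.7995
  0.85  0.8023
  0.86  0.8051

$127.01

σ√T = 0.35 × 1.1180 = 0.3913
d₁ = [ln(460/380) + (0.049 + 0.35²/2)·1.25] / 0.3913 = [0.1911 + 0.1378] / 0.3913 = 0.8404 ⇒ 0.84
d₂ = d₁ − σ√T = 0.8404 − 0.3913 = 0.4491 ⇒ 0.45
e^(−rT) = e^(−0.049·1.25) = 0.9406
N(d₁) = N(0.84) = 0.7995;  N(d₂) = N(0.45) = 0.6736
C = 460·0.7995 − 380·0.9406·0.6736 = 367.7700 − 240.7635 = 127.0065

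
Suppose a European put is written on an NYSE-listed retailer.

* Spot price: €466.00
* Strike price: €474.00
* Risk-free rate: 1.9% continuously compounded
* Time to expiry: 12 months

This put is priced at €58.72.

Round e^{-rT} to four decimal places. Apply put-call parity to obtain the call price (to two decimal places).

e^(−rT) = e^(−0.019·1) = 0.9812
Put-call parity: C − P = S − K·e^(−rT) = 466 − 474·0.9812 = 466 − 465.0888 = 0.9112
C = P + (C − P) = 58.72 + (0.9112) = 59.6312

€59.63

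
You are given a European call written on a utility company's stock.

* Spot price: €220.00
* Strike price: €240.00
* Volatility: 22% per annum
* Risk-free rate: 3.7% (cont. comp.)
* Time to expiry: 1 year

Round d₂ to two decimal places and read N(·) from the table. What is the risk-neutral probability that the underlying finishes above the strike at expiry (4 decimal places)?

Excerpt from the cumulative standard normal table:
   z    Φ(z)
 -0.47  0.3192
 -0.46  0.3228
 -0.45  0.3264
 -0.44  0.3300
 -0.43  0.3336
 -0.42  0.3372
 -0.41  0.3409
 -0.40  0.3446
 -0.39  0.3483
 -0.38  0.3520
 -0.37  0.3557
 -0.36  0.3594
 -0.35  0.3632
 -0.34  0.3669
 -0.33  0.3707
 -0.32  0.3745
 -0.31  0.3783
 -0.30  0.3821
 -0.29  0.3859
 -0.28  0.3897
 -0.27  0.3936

0.3669

σ√T = 0.22·√1 = 0.2200
d₁ = [ln(220/240) + (0.037 + 0.22²/2)·1] / 0.2200 = [-0.0870 + 0.0612] / 0.2200 = -0.1173 → -0.12
d₂ = d₁ − σ√T = -0.1173 − 0.2200 = -0.3373 → -0.34
Risk-neutral Pr[S_T > K] = N(d₂) = N(-0.34) = 0.3669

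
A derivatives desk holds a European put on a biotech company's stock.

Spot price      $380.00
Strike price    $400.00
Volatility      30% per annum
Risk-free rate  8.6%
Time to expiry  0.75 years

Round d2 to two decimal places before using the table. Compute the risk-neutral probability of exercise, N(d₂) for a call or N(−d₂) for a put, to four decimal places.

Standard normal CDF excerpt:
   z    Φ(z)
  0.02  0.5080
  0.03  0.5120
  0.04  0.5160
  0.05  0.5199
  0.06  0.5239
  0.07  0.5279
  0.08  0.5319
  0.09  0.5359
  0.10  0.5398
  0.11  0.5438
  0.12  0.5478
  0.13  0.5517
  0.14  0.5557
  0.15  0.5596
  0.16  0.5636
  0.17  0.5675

σ√T = 0.3·√0.75 = 0.2598
d₁ = [ln(380/400) + (0.086 + 0.3²/2)·0.75] / 0.2598 = [-0.0513 + 0.0983] / 0.2598 = 0.1807 ⇒ 0.18
d₂ = d₁ − σ√T = 0.1807 − 0.2598 = -0.0791 ⇒ -0.08
Risk-neutral Pr[S_T < K] = N(−d₂) = N(0.08) = 0.5319

0.5319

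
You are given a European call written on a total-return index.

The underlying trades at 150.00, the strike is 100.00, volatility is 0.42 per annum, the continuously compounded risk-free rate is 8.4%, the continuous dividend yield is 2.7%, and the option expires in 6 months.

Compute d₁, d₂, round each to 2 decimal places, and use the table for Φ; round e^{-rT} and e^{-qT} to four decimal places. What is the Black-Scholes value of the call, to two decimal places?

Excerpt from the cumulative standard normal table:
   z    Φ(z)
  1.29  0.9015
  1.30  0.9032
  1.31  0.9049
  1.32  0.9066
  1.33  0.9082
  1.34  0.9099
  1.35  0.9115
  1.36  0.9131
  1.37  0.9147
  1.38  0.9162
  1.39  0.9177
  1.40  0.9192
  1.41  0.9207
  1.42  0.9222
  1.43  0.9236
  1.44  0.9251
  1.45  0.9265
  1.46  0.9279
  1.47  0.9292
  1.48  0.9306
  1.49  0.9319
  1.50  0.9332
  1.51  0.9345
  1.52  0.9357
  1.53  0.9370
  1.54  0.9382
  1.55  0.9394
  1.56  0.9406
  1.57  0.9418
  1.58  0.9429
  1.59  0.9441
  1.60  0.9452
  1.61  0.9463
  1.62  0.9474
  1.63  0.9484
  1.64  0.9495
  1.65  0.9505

53.27

σ√T = 0.42 × 0.7071 = 0.2970
d₁ = [ln(150/100) + (0.084 − 0.027 + 0.42²/2)·0.5] / 0.2970 = [0.4055 + 0.0726] / 0.2970 = 1.6097 ≈ 1.61
d₂ = d₁ − σ√T = 1.6097 − 0.2970 = 1.3127 ≈ 1.31
e^(−qT) = e^(−0.027·0.5) = 0.9866;  e^(−rT) = e^(−0.084·0.5) = 0.9589
N(d₁) = N(1.61) = 0.9463;  N(d₂) = N(1.31) = 0.9049
C = 150·0.9866·0.9463 − 100·0.9589·0.9049 = 140.0429 − 86.7709 = 53.2721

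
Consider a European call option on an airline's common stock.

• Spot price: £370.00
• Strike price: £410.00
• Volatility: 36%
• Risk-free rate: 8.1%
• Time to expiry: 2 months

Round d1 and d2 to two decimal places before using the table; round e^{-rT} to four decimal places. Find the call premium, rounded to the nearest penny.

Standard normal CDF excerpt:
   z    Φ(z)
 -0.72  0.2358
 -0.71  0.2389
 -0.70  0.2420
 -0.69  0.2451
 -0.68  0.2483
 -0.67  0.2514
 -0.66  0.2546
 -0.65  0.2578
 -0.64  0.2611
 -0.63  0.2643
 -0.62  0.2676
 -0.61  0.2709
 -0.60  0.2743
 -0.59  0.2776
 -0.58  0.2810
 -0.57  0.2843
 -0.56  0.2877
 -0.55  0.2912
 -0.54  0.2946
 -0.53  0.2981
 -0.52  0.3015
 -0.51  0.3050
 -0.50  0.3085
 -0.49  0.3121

T = 0.1667;  σ√T = 0.1470
d₁ = [ln(370/410) + (0.081 + 0.36²/2)·0.1667] / 0.1470 = [-0.1027 + 0.0243] / 0.1470 = -0.5331 → -0.53
d₂ = d₁ − σ√T = -0.5331 − 0.1470 = -0.6801 → -0.68
exp(−rT) = exp(−0.081·0.1667) = 0.9866
N(d₁) = N(-0.53) = 0.2981;  N(d₂) = N(-0.68) = 0.2483
C = 370·0.2981 − 410·0.9866·0.2483 = 110.2970 − 100.4388 = 9.8582

£9.86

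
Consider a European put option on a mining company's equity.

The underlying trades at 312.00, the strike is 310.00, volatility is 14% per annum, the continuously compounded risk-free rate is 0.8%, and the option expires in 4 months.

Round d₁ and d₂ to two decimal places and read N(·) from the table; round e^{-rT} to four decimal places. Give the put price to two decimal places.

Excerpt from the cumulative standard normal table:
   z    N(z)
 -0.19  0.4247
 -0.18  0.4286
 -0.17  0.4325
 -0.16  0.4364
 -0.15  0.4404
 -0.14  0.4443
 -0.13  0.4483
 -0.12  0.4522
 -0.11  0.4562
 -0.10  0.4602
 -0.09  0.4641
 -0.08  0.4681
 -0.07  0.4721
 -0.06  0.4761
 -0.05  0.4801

T = 0.3333;  σ√T = 0.0808
d₁ = [ln(312/310) + (0.008 + 0.14²/2)·0.3333] / 0.0808 = [0.0064 + 0.0059] / 0.0808 = 0.1530 which rounds to 0.15
d₂ = d₁ − σ√T = 0.1530 − 0.0808 = 0.0721 which rounds to 0.07
exp(−rT) = exp(−0.008·0.3333) = 0.9973
N(−d₂) = N(-0.07) = 0.4721;  N(−d₁) = N(-0.15) = 0.4404
P = 310·0.9973·0.4721 − 312·0.4404 = 145.9559 − 137.4048 = 8.5511

8.55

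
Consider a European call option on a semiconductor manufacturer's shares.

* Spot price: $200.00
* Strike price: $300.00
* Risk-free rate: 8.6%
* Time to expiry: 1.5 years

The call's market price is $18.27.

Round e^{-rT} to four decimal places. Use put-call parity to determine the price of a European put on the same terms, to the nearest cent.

$81.97

exp(−rT) = exp(−0.086·1.5) = 0.8790
Put-call parity: C − P = S − K·e^(−rT) = 200 − 300·0.8790 = 200 − 263.7000 = -63.7000
P = C − (C − P) = 18.27 − (-63.7000) = 81.9700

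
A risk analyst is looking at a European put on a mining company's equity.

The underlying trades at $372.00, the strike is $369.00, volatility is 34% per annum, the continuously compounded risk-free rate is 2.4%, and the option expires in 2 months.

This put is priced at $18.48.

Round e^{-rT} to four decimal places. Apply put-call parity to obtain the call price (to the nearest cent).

exp(−rT) = exp(−0.024·0.1667) = 0.9960
Put-call parity: C − P = S − K·e^(−rT) = 372 − 369·0.9960 = 372 − 367.5240 = 4.4760
C = P + (C − P) = 18.48 + (4.4760) = 22.9560

$22.96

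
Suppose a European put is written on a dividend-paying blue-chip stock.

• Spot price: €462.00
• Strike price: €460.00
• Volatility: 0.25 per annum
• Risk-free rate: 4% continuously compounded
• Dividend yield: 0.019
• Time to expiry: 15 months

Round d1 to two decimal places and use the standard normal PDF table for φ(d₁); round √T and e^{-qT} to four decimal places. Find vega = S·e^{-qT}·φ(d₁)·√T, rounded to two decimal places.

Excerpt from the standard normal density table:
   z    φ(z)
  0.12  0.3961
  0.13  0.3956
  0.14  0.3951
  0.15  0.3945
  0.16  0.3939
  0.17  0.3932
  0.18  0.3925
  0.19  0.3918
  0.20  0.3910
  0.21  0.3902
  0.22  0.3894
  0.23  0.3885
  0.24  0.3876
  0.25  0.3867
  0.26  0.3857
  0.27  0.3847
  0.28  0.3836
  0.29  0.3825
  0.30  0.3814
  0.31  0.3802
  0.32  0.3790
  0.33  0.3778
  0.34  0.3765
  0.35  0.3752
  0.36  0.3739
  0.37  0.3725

195.04

σ√T = 0.25 × 1.1180 = 0.2795
ln(S/K) + (r − q + σ²/2)T = ln(462/460) + (0.04 − 0.019 + 0.25²/2)·1.25 = 0.0043 + 0.0653 = 0.0697
d₁ = 0.0697 / 0.2795 = 0.2492 ⇒ 0.25
√T = √1.25 = 1.1180
φ(d₁) = φ(0.25) = 0.3867
e^(−qT) = e^(−0.019·1.25) = 0.9765
vega = S·e^(−qT)·φ(d₁)·√T = 462·0.9765·0.3867·1.1180 = 195.0429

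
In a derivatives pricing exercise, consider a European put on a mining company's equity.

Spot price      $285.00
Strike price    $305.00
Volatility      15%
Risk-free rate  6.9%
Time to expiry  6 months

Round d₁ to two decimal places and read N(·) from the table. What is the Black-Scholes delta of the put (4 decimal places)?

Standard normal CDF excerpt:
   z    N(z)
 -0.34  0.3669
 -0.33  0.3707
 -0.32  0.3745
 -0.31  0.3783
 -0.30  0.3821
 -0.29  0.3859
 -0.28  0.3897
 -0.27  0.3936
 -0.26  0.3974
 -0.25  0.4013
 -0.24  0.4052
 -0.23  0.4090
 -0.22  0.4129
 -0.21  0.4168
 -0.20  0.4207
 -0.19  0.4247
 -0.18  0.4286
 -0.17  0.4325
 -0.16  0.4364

σ√T = 0.15 × 0.7071 = 0.1061
d₁ = [ln(285/305) + (0.069 + ½·0.15²)·0.5] / (σ√T) = (-0.0678 + 0.0401) / 0.1061 = -0.2611 ⇒ -0.26
N(d₁) = N(-0.26) = 0.3974
Δ_put = N(d₁) − 1 = 0.3974 − 1 = -0.6026

-0.6026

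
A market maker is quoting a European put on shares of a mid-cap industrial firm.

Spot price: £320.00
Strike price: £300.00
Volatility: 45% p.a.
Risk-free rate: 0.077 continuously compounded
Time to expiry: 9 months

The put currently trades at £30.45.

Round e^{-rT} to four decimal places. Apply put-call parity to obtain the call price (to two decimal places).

e^(−rT) = e^(−0.077·0.75) = 0.9439
Put-call parity: C − P = S − K·e^(−rT) = 320 − 300·0.9439 = 320 − 283.1700 = 36.8300
C = P + (C − P) = 30.45 + (36.8300) = 67.2800

£67.28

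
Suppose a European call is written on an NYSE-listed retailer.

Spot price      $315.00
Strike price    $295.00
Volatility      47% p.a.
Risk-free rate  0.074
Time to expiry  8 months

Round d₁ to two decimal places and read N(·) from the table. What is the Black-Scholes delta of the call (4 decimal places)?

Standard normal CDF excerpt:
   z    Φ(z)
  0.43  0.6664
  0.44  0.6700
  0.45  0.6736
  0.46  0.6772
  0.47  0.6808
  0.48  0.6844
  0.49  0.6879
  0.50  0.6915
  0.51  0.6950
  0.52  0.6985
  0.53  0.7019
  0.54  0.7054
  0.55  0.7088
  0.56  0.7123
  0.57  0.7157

σ√T = 0.47 × 0.8165 = 0.3838
d₁ = [ln(315/295) + (0.074 + ½·0.47²)·0.6667] / (σ√T) = (0.0656 + 0.1230) / 0.3838 = 0.4914 ≈ 0.49
N(d₁) = N(0.49) = 0.6879
Δ_call = N(d₁) = 0.6879

0.6879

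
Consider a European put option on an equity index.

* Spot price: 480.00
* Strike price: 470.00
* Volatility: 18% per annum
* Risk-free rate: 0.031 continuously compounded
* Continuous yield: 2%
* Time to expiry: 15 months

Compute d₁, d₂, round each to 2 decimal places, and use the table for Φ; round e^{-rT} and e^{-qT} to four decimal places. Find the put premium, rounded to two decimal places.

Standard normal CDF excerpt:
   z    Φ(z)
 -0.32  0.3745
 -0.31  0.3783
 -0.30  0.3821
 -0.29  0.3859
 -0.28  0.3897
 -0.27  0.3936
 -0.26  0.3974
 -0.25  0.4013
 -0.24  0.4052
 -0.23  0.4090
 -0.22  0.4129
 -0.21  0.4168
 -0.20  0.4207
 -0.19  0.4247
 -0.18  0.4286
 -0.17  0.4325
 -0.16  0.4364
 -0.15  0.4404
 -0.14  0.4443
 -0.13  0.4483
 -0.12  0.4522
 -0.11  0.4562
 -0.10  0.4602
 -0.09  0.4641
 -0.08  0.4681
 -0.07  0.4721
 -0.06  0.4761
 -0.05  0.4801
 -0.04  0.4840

29.19

σ√T = 0.18 × 1.1180 = 0.2012
d₁ = [ln(480/470) + (0.031 − 0.02 + ½·0.18²)·1.25] / (σ√T) = (0.0211 + 0.0340) / 0.2012 = 0.2736 which rounds to 0.27
d₂ = 0.2736 − 0.2012 = 0.0723 which rounds to 0.07
exp(−qT) = exp(−0.02·1.25) = 0.9753;  exp(−rT) = exp(−0.031·1.25) = 0.9620
P = 470·0.9620·N(-0.07) − 480·0.9753·N(-0.27) = 470·0.9620·0.4721 − 480·0.9753·0.3936 = 213.4553 − 184.2615 = 29.1938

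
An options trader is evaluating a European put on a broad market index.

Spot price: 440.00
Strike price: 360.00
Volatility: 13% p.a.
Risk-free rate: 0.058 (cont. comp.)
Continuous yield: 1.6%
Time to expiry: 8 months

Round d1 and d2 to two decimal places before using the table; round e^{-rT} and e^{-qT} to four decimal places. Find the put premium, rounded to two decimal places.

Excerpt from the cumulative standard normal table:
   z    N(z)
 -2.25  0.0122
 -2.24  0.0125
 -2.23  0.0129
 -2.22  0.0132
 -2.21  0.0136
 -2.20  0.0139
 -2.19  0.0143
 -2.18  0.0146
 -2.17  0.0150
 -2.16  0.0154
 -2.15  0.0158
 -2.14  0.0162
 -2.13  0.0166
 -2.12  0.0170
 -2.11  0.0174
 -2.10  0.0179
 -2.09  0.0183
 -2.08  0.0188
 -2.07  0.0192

0.28

σ√T = 0.13 × 0.8165 = 0.1061
d₁ = [ln(440/360) + (0.058 − 0.016 + 0.13²/2)·0.6667] / 0.1061 = [0.2007 + 0.0336] / 0.1061 = 2.2074 → 2.21
d₂ = d₁ − σ√T = 2.2074 − 0.1061 = 2.1013 → 2.10
exp(−qT) = exp(−0.016·0.6667) = 0.9894;  exp(−rT) = exp(−0.058·0.6667) = 0.9621
N(−d₂) = N(-2.10) = 0.0179;  N(−d₁) = N(-2.21) = 0.0136
P = 360·0.9621·0.0179 − 440·0.9894·0.0136 = 6.1998 − 5.9206 = 0.2792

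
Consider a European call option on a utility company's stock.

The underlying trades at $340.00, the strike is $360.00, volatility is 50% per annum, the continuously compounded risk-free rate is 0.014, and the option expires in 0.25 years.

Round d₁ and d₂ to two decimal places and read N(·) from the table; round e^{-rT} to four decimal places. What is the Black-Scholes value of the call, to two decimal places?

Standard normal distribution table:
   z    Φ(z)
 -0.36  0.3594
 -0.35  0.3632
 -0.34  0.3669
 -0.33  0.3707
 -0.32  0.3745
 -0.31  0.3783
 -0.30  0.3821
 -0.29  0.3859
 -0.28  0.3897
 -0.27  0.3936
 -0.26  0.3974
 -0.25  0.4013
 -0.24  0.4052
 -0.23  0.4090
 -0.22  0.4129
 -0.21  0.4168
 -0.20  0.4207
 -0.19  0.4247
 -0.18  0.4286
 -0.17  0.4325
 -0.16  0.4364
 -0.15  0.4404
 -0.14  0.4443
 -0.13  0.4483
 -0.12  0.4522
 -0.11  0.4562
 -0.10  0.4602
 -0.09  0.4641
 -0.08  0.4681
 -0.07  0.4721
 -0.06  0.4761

σ√T = 0.5 × 0.5000 = 0.2500
d₁ = [ln(340/360) + (0.014 + 0.5²/2)·0.25] / 0.2500 = [-0.0572 + 0.0348] / 0.2500 = -0.0896 ≈ -0.09
d₂ = d₁ − σ√T = -0.0896 − 0.2500 = -0.3396 ≈ -0.34
exp(−rT) = exp(−0.014·0.25) = 0.9965
N(d₁) = N(-0.09) = 0.4641;  N(d₂) = N(-0.34) = 0.3669
C = 340·0.4641 − 360·0.9965·0.3669 = 157.7940 − 131.6217 = 26.1723

$26.17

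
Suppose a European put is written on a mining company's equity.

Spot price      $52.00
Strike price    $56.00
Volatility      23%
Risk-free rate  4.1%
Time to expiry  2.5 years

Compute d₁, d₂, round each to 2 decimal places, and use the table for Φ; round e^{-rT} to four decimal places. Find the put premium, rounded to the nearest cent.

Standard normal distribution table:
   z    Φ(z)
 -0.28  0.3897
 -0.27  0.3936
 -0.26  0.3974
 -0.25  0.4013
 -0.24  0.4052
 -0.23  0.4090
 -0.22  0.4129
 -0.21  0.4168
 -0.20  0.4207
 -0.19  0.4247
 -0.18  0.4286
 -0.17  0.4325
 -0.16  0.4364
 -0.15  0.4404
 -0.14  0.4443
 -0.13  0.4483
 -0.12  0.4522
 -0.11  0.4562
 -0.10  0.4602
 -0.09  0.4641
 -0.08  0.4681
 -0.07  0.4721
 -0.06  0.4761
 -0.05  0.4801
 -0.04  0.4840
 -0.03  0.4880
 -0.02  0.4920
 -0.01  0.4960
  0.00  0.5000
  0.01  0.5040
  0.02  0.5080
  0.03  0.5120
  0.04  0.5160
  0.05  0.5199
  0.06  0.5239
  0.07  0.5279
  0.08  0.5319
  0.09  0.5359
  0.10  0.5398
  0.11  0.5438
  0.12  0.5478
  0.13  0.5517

σ√T = 0.23·√2.5 = 0.3637
d₁ = [ln(52/56) + (0.041 + ½·0.23²)·2.5] / (σ√T) = (-0.0741 + 0.1686) / 0.3637 = 0.2599 ≈ 0.26
d₂ = 0.2599 − 0.3637 = -0.1038 ≈ -0.10
exp(−rT) = exp(−0.041·2.5) = 0.9026
N(−d₂) = N(0.10) = 0.5398;  N(−d₁) = N(-0.26) = 0.3974
P = 56·0.9026·0.5398 − 52·0.3974 = 27.2845 − 20.6648 = 6.6197

$6.62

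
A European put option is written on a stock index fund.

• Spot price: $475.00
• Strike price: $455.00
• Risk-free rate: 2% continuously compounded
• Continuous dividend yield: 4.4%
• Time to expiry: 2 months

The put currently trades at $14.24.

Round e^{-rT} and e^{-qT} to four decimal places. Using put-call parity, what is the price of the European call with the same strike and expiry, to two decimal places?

exp(−qT) = exp(−0.044·0.1667) = 0.9927;  exp(−rT) = exp(−0.02·0.1667) = 0.9967
Put-call parity: C − P = S·e^(−qT) − K·e^(−rT) = 475·0.9927 − 455·0.9967 = 471.5325 − 453.4985 = 18.0340
C = P + (C − P) = 14.24 + (18.0340) = 32.2740

$32.27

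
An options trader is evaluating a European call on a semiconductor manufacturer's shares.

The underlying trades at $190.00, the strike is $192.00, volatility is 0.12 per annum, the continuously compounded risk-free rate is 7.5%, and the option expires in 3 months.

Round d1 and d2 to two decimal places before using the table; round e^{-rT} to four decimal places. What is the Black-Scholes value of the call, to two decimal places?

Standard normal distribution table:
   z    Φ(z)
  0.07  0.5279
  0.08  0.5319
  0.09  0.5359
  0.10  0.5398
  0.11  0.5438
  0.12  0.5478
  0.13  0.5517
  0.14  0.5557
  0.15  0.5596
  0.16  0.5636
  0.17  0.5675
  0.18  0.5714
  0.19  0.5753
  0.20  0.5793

σ√T = 0.12·√0.25 = 0.0600
d₁ = [ln(190/192) + (0.075 + 0.12²/2)·0.25] / 0.0600 = [-0.0105 + 0.0205] / 0.0600 = 0.1680 → 0.17
d₂ = d₁ − σ√T = 0.1680 − 0.0600 = 0.1080 → 0.11
exp(−rT) = exp(−0.075·0.25) = 0.9814
N(d₁) = N(0.17) = 0.5675;  N(d₂) = N(0.11) = 0.5438
C = 190·0.5675 − 192·0.9814·0.5438 = 107.8250 − 102.4676 = 5.3574

$5.36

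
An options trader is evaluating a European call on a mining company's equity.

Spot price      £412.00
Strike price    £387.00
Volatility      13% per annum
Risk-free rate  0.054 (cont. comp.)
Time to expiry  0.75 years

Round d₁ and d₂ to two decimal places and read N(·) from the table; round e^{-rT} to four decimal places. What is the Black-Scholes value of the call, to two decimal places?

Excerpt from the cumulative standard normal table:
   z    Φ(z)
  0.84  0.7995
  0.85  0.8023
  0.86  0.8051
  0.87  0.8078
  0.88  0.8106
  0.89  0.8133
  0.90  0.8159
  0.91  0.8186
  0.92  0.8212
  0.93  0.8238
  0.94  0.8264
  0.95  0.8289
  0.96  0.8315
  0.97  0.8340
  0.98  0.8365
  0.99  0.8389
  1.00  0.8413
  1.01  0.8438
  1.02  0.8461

£44.40

T = 0.75;  σ√T = 0.1126
d₁ = [ln(412/387) + (0.054 + ½·0.13²)·0.75] / (σ√T) = (0.0626 + 0.0468) / 0.1126 = 0.9720 which rounds to 0.97
d₂ = 0.9720 − 0.1126 = 0.8595 which rounds to 0.86
e^(−rT) = e^(−0.054·0.75) = 0.9603
N(d₁) = N(0.97) = 0.8340;  N(d₂) = N(0.86) = 0.8051
C = 412·0.8340 − 387·0.9603·0.8051 = 343.6080 − 299.2042 = 44.4038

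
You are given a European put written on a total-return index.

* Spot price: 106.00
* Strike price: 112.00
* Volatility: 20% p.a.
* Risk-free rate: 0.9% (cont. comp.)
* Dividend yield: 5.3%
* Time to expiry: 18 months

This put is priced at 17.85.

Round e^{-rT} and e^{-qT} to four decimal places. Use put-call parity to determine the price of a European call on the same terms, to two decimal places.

5.25

e^(−qT) = e^(−0.053·1.5) = 0.9236;  e^(−rT) = e^(−0.009·1.5) = 0.9866
Put-call parity: C − P = S·e^(−qT) − K·e^(−rT) = 106·0.9236 − 112·0.9866 = 97.9016 − 110.4992 = -12.5976
C = P + (C − P) = 17.85 + (-12.5976) = 5.2524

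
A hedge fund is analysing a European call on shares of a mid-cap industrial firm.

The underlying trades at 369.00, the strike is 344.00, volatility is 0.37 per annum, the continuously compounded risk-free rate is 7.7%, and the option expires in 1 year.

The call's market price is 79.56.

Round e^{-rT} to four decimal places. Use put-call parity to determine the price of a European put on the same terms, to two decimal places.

29.07

e^(−rT) = e^(−0.077·1) = 0.9259
Put-call parity: C − P = S − K·e^(−rT) = 369 − 344·0.9259 = 369 − 318.5096 = 50.4904
P = C − (C − P) = 79.56 − (50.4904) = 29.0696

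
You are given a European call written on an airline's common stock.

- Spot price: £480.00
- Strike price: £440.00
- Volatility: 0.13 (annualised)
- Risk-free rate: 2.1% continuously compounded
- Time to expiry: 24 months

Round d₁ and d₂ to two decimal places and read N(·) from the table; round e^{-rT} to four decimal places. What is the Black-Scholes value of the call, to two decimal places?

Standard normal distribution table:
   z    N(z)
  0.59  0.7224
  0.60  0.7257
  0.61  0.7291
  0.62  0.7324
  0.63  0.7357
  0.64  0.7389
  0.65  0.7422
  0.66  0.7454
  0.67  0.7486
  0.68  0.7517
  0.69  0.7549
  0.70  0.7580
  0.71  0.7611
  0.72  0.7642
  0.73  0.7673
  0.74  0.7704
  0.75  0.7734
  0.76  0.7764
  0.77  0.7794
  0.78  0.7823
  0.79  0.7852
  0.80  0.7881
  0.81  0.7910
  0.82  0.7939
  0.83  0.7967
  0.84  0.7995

£69.28

T = 2;  σ√T = 0.1838
d₁ = [ln(480/440) + (0.021 + 0.13²/2)·2] / 0.1838 = [0.0870 + 0.0589] / 0.1838 = 0.7937 ≈ 0.79
d₂ = d₁ − σ√T = 0.7937 − 0.1838 = 0.6098 ≈ 0.61
e^(−rT) = e^(−0.021·2) = 0.9589
C = 480·N(0.79) − 440·0.9589·N(0.61) = 480·0.7852 − 440·0.9589·0.7291 = 376.8960 − 307.6190 = 69.2770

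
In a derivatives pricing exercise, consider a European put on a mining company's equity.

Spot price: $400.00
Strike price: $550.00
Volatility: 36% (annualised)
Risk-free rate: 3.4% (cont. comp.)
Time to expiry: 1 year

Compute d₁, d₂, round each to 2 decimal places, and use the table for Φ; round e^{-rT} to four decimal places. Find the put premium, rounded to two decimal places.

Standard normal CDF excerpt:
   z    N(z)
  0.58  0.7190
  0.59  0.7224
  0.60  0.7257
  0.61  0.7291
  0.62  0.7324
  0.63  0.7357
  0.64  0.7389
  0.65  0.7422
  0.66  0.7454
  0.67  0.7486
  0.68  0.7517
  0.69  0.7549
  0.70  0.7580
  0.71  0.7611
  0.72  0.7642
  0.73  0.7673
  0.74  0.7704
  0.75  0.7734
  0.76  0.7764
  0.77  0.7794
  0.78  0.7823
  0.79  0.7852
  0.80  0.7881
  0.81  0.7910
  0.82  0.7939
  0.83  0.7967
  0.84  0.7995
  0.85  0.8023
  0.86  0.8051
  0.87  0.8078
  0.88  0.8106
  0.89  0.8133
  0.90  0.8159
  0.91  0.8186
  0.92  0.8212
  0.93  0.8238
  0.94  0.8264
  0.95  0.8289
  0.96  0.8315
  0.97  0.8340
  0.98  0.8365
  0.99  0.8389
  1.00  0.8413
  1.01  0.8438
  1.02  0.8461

$151.74

σ√T = 0.36 × 1.0000 = 0.3600
ln(S/K) + (r + σ²/2)T = ln(400/550) + (0.034 + 0.36²/2)·1 = -0.3185 + 0.0988 = -0.2197
d₁ = -0.2197 / 0.3600 = -0.6101 which rounds to -0.61
d₂ = d₁ − σ√T = -0.6101 − 0.3600 = -0.9701 which rounds to -0.97
exp(−rT) = exp(−0.034·1) = 0.9666
N(−d₂) = N(0.97) = 0.8340;  N(−d₁) = N(0.61) = 0.7291
P = 550·0.9666·0.8340 − 400·0.7291 = 443.3794 − 291.6400 = 151.7394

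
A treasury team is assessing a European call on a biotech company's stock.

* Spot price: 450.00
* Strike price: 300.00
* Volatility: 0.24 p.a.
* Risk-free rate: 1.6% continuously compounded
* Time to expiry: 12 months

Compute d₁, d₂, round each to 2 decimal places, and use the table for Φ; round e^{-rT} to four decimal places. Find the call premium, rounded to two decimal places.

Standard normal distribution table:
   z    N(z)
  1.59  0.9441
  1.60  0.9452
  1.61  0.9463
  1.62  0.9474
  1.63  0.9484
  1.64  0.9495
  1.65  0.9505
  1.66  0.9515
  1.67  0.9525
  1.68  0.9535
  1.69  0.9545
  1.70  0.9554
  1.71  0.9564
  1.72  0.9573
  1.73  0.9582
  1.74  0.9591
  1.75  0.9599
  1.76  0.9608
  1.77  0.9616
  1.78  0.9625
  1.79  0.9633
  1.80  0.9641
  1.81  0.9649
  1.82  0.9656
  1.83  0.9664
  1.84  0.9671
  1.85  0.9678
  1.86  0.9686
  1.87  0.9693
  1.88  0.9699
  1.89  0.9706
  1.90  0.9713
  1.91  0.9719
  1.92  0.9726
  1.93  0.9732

156.13

T = 1;  σ√T = 0.2400
d₁ = [ln(450/300) + (0.016 + 0.24²/2)·1] / 0.2400 = [0.4055 + 0.0448] / 0.2400 = 1.8761 which rounds to 1.88
d₂ = d₁ − σ√T = 1.8761 − 0.2400 = 1.6361 which rounds to 1.64
exp(−rT) = exp(−0.016·1) = 0.9841
N(d₁) = N(1.88) = 0.9699;  N(d₂) = N(1.64) = 0.9495
C = 450·0.9699 − 300·0.9841·0.9495 = 436.4550 − 280.3209 = 156.1341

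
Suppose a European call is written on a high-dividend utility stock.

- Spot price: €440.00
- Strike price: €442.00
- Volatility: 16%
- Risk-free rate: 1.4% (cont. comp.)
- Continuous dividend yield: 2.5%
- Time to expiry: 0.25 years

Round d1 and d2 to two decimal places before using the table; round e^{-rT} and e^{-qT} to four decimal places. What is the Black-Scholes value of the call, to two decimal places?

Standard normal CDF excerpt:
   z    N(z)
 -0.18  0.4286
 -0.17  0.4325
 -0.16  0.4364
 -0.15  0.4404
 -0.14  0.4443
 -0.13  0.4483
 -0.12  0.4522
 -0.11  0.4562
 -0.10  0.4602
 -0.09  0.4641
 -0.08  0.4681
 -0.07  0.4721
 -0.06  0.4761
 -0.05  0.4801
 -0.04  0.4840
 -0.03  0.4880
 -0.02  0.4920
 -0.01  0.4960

€12.48

σ√T = 0.16 × 0.5000 = 0.0800
ln(S/K) + (r − q + σ²/2)T = ln(440/442) + (0.014 − 0.025 + 0.16²/2)·0.25 = -0.0045 + 0.0004 = -0.0041
d₁ = -0.0041 / 0.0800 = -0.0511 ≈ -0.05
d₂ = d₁ − σ√T = -0.0511 − 0.0800 = -0.1311 ≈ -0.13
exp(−qT) = exp(−0.025·0.25) = 0.9938;  exp(−rT) = exp(−0.014·0.25) = 0.9965
N(d₁) = N(-0.05) = 0.4801;  N(d₂) = N(-0.13) = 0.4483
C = 440·0.9938·0.4801 − 442·0.9965·0.4483 = 209.9343 − 197.4551 = 12.4792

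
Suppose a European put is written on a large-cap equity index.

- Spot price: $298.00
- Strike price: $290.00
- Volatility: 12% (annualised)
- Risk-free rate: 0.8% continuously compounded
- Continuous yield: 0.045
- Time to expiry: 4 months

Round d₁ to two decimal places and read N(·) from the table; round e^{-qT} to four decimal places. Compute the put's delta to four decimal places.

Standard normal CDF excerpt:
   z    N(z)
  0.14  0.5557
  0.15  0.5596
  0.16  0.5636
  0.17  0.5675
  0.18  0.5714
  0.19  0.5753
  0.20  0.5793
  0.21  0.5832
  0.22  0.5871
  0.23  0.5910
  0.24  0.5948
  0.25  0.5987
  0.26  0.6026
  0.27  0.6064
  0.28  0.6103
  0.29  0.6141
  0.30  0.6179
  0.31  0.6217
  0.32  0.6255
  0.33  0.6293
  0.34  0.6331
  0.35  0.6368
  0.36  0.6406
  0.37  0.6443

-0.3953

σ√T = 0.12·√0.3333 = 0.0693
d₁ = [ln(298/290) + (0.008 − 0.045 + ½·0.12²)·0.3333] / (σ√T) = (0.0272 − 0.0099) / 0.0693 = 0.2494 ⇒ 0.25
N(d₁) = N(0.25) = 0.5987
Δ_put = exp(−qT)·(N(d₁) − 1) = 0.9851·(0.5987 − 1) = -0.3953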